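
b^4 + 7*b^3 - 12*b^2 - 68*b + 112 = (b - 2)^2*(b + 4)*(b + 7)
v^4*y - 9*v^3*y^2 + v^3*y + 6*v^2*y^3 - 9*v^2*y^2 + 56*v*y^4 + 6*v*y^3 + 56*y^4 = (v - 7*y)*(v - 4*y)*(v + 2*y)*(v*y + y)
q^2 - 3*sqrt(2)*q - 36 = (q - 6*sqrt(2))*(q + 3*sqrt(2))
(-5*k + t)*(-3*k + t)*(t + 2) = 15*k^2*t + 30*k^2 - 8*k*t^2 - 16*k*t + t^3 + 2*t^2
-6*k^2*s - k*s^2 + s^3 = s*(-3*k + s)*(2*k + s)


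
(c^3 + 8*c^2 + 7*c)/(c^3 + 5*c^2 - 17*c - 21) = c/(c - 3)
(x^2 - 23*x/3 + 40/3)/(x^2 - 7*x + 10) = (x - 8/3)/(x - 2)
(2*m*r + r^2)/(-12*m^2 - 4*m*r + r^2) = r/(-6*m + r)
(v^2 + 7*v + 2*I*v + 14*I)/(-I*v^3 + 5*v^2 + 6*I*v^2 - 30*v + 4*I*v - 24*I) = (I*v^2 + v*(-2 + 7*I) - 14)/(v^3 + v^2*(-6 + 5*I) + v*(-4 - 30*I) + 24)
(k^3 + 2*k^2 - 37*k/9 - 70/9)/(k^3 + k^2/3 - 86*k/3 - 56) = (3*k^2 - k - 10)/(3*(k^2 - 2*k - 24))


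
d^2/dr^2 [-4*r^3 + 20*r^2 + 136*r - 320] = 40 - 24*r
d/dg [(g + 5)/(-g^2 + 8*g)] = (g^2 + 10*g - 40)/(g^2*(g^2 - 16*g + 64))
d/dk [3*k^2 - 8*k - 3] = 6*k - 8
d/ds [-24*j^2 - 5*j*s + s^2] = -5*j + 2*s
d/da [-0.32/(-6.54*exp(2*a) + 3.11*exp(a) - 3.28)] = (0.9952 - 4.1856*exp(a))*exp(a)/(6.54*exp(2*a) - 3.11*exp(a) + 3.28)^2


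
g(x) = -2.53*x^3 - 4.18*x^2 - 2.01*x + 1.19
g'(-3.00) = -45.24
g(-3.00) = 37.91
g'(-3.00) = -45.24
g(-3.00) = 37.91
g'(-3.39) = -60.89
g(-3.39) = 58.53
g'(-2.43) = -26.51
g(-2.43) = 17.69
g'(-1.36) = -4.68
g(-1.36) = 2.56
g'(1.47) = -30.70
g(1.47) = -18.83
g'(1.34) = -26.84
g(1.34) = -15.10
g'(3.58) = -129.22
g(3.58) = -175.66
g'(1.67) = -37.14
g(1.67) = -25.61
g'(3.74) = -139.44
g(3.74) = -197.15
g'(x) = -7.59*x^2 - 8.36*x - 2.01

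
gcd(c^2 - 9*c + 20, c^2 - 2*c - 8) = c - 4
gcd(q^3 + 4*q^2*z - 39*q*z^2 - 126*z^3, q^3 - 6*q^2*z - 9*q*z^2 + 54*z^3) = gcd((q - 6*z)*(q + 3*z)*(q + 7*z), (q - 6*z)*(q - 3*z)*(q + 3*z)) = -q^2 + 3*q*z + 18*z^2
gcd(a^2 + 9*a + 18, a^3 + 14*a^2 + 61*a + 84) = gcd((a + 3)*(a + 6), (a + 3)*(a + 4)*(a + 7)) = a + 3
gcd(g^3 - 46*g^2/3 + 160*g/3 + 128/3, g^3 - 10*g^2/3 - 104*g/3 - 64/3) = g^2 - 22*g/3 - 16/3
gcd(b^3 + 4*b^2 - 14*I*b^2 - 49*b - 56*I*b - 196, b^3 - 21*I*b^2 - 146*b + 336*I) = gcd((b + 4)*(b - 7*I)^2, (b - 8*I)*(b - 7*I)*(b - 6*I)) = b - 7*I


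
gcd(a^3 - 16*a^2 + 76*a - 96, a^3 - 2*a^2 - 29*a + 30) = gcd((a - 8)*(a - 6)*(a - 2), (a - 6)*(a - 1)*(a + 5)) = a - 6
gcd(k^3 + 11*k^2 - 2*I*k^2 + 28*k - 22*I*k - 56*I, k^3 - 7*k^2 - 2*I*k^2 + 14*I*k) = k - 2*I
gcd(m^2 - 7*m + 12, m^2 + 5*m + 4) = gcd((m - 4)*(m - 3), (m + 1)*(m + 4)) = 1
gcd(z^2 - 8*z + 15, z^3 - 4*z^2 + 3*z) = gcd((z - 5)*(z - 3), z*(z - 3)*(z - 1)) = z - 3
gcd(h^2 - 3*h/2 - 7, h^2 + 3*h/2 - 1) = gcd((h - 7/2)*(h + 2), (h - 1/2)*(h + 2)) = h + 2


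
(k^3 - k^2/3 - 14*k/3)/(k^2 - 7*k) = (3*k^2 - k - 14)/(3*(k - 7))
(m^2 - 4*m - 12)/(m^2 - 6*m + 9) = (m^2 - 4*m - 12)/(m^2 - 6*m + 9)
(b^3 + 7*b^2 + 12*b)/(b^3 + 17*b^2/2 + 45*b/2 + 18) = 2*b/(2*b + 3)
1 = 1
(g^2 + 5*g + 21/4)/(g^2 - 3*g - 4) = (g^2 + 5*g + 21/4)/(g^2 - 3*g - 4)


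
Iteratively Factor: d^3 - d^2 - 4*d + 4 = (d - 2)*(d^2 + d - 2) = (d - 2)*(d + 2)*(d - 1)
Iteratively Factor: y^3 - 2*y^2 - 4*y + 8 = (y - 2)*(y^2 - 4) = (y - 2)*(y + 2)*(y - 2)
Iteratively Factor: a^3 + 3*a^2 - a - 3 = (a - 1)*(a^2 + 4*a + 3) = (a - 1)*(a + 3)*(a + 1)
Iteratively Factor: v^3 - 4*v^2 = (v - 4)*(v^2) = v*(v - 4)*(v)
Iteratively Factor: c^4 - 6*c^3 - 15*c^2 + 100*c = (c - 5)*(c^3 - c^2 - 20*c) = (c - 5)*(c + 4)*(c^2 - 5*c) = c*(c - 5)*(c + 4)*(c - 5)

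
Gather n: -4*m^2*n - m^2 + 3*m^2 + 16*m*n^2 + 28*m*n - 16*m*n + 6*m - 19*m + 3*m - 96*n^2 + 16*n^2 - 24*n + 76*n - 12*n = 2*m^2 - 10*m + n^2*(16*m - 80) + n*(-4*m^2 + 12*m + 40)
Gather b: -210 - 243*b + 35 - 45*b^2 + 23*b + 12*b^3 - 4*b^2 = 12*b^3 - 49*b^2 - 220*b - 175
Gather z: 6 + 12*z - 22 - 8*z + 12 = 4*z - 4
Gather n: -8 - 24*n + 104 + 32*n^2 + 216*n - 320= 32*n^2 + 192*n - 224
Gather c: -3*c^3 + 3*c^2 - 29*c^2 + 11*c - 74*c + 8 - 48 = -3*c^3 - 26*c^2 - 63*c - 40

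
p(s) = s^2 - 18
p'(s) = 2*s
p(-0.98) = -17.04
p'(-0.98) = -1.96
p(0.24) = -17.94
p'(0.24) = 0.48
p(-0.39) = -17.85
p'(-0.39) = -0.78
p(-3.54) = -5.47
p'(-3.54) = -7.08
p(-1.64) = -15.31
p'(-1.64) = -3.28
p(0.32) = -17.90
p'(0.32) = 0.64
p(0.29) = -17.92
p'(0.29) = 0.58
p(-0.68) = -17.54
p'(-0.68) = -1.36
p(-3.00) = -9.00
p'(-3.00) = -6.00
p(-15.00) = 207.00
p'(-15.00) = -30.00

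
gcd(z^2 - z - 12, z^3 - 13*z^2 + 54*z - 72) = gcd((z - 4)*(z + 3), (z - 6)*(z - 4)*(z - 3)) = z - 4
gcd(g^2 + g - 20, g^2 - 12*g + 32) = g - 4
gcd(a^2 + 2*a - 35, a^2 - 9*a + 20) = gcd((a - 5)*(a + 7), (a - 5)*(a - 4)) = a - 5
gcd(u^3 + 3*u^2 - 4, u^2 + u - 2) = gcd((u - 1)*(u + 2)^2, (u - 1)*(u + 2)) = u^2 + u - 2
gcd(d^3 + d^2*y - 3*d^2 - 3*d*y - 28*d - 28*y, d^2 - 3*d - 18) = 1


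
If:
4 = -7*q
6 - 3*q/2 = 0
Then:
No Solution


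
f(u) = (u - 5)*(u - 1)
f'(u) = 2*u - 6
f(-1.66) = 17.72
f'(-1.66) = -9.32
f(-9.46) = 151.25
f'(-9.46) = -24.92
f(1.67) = -2.23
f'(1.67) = -2.66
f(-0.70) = 9.69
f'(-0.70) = -7.40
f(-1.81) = 19.14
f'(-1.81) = -9.62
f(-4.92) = 58.73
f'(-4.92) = -15.84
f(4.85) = -0.58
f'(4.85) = 3.70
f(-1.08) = 12.65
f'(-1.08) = -8.16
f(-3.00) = 32.00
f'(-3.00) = -12.00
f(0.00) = 5.00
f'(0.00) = -6.00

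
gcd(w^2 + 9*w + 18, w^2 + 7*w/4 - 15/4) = w + 3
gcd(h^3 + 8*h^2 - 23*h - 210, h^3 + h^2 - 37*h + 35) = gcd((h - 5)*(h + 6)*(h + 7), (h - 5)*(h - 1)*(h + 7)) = h^2 + 2*h - 35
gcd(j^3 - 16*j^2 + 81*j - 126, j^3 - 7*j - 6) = j - 3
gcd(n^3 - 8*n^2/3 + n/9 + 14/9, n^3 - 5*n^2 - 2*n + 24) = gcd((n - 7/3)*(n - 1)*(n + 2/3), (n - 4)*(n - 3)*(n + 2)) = 1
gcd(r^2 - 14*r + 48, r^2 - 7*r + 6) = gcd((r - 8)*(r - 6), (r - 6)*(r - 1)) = r - 6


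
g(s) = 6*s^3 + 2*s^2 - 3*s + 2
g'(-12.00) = 2541.00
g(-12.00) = -10042.00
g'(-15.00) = 3987.00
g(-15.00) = -19753.00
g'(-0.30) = -2.58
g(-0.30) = 2.92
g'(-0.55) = 0.25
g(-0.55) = 3.26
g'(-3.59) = 214.63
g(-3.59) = -239.06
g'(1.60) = 49.48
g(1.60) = 26.90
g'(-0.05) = -3.16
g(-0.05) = 2.15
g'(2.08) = 83.20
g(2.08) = 58.41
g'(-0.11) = -3.22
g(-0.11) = 2.35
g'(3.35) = 212.40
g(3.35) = 239.97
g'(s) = 18*s^2 + 4*s - 3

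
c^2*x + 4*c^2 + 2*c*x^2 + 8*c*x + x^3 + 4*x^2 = (c + x)^2*(x + 4)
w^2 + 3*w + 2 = (w + 1)*(w + 2)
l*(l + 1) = l^2 + l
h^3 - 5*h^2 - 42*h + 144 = (h - 8)*(h - 3)*(h + 6)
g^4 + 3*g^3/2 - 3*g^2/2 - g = g*(g - 1)*(g + 1/2)*(g + 2)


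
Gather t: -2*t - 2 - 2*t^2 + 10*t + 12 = -2*t^2 + 8*t + 10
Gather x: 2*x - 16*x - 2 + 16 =14 - 14*x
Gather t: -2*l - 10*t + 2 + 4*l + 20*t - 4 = 2*l + 10*t - 2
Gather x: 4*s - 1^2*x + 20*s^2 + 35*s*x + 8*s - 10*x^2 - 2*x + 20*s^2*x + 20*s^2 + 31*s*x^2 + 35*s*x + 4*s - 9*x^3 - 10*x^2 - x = 40*s^2 + 16*s - 9*x^3 + x^2*(31*s - 20) + x*(20*s^2 + 70*s - 4)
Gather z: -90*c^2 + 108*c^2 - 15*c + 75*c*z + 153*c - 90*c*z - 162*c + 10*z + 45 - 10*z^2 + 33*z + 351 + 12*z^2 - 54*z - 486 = 18*c^2 - 24*c + 2*z^2 + z*(-15*c - 11) - 90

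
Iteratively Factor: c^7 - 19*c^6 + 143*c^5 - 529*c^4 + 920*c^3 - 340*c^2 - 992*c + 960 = (c - 2)*(c^6 - 17*c^5 + 109*c^4 - 311*c^3 + 298*c^2 + 256*c - 480) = (c - 3)*(c - 2)*(c^5 - 14*c^4 + 67*c^3 - 110*c^2 - 32*c + 160) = (c - 4)*(c - 3)*(c - 2)*(c^4 - 10*c^3 + 27*c^2 - 2*c - 40) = (c - 4)^2*(c - 3)*(c - 2)*(c^3 - 6*c^2 + 3*c + 10) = (c - 5)*(c - 4)^2*(c - 3)*(c - 2)*(c^2 - c - 2) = (c - 5)*(c - 4)^2*(c - 3)*(c - 2)^2*(c + 1)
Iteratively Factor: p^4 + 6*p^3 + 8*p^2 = (p + 2)*(p^3 + 4*p^2) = p*(p + 2)*(p^2 + 4*p) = p*(p + 2)*(p + 4)*(p)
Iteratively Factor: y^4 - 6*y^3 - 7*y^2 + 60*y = (y - 4)*(y^3 - 2*y^2 - 15*y) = y*(y - 4)*(y^2 - 2*y - 15) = y*(y - 5)*(y - 4)*(y + 3)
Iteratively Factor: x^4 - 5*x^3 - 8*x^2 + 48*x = (x)*(x^3 - 5*x^2 - 8*x + 48) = x*(x + 3)*(x^2 - 8*x + 16) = x*(x - 4)*(x + 3)*(x - 4)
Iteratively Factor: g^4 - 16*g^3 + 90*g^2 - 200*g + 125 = (g - 1)*(g^3 - 15*g^2 + 75*g - 125) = (g - 5)*(g - 1)*(g^2 - 10*g + 25) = (g - 5)^2*(g - 1)*(g - 5)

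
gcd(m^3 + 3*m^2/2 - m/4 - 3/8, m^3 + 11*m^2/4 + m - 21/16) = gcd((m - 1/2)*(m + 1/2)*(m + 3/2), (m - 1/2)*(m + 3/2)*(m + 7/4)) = m^2 + m - 3/4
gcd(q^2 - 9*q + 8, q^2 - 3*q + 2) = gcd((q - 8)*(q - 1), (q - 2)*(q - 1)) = q - 1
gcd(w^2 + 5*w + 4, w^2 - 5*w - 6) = w + 1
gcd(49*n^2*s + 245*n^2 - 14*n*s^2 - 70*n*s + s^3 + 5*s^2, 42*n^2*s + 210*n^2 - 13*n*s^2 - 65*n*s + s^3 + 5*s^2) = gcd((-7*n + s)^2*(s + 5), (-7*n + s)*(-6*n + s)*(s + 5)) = -7*n*s - 35*n + s^2 + 5*s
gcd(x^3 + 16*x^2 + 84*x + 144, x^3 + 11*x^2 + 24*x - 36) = x^2 + 12*x + 36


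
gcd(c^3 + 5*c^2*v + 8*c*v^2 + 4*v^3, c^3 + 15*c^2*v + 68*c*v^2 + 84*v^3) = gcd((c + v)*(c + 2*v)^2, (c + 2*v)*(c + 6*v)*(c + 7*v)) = c + 2*v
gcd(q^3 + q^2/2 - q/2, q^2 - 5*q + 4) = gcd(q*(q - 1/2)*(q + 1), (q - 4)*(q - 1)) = 1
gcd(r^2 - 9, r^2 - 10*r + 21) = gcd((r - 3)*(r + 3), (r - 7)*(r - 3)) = r - 3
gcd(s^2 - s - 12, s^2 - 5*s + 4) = s - 4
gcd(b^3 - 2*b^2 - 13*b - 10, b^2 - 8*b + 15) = b - 5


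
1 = 1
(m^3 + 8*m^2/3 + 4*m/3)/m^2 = m + 8/3 + 4/(3*m)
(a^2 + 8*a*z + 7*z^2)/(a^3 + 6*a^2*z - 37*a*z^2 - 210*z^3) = (-a - z)/(-a^2 + a*z + 30*z^2)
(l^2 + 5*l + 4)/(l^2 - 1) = (l + 4)/(l - 1)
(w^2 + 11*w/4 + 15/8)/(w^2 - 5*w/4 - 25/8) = (2*w + 3)/(2*w - 5)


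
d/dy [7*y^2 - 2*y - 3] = 14*y - 2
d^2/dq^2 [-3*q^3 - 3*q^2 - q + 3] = -18*q - 6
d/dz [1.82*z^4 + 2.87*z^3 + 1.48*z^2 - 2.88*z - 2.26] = 7.28*z^3 + 8.61*z^2 + 2.96*z - 2.88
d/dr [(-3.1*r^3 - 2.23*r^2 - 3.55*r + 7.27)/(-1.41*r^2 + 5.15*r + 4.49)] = (4.371*r^4 - 31.93*r^3 - 58.247*r^2 + 0.475999999999992*r - 53.38)/(1.9881*r^4 - 14.523*r^3 + 13.8607*r^2 + 46.247*r + 20.1601)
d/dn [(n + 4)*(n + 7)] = 2*n + 11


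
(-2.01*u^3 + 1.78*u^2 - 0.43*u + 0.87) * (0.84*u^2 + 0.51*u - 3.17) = -1.6884*u^5 + 0.4701*u^4 + 6.9183*u^3 - 5.1311*u^2 + 1.8068*u - 2.7579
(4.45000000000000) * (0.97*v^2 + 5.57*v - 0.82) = 4.3165*v^2 + 24.7865*v - 3.649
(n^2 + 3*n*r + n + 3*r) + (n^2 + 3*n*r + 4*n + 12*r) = 2*n^2 + 6*n*r + 5*n + 15*r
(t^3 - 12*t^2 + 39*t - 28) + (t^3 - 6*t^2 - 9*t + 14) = 2*t^3 - 18*t^2 + 30*t - 14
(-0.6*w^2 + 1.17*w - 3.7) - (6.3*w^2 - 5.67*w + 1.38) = -6.9*w^2 + 6.84*w - 5.08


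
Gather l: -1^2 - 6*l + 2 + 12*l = 6*l + 1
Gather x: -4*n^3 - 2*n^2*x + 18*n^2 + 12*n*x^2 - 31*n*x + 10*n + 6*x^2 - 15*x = -4*n^3 + 18*n^2 + 10*n + x^2*(12*n + 6) + x*(-2*n^2 - 31*n - 15)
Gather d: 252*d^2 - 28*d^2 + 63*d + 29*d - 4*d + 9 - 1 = 224*d^2 + 88*d + 8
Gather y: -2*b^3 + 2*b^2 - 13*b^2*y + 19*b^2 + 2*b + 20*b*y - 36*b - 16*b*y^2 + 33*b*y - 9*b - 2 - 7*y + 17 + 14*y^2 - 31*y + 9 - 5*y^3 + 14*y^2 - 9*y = -2*b^3 + 21*b^2 - 43*b - 5*y^3 + y^2*(28 - 16*b) + y*(-13*b^2 + 53*b - 47) + 24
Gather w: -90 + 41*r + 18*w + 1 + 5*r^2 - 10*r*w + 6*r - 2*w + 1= 5*r^2 + 47*r + w*(16 - 10*r) - 88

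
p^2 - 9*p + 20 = (p - 5)*(p - 4)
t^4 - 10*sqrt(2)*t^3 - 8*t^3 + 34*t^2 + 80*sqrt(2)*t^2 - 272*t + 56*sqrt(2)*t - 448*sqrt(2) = (t - 8)*(t - 7*sqrt(2))*(t - 4*sqrt(2))*(t + sqrt(2))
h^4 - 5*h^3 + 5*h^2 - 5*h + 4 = (h - 4)*(h - 1)*(h - I)*(h + I)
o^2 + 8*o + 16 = (o + 4)^2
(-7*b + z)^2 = 49*b^2 - 14*b*z + z^2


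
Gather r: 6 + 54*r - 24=54*r - 18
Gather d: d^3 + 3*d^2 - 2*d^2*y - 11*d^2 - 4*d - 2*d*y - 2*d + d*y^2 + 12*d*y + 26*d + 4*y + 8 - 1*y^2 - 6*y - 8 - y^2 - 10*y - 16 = d^3 + d^2*(-2*y - 8) + d*(y^2 + 10*y + 20) - 2*y^2 - 12*y - 16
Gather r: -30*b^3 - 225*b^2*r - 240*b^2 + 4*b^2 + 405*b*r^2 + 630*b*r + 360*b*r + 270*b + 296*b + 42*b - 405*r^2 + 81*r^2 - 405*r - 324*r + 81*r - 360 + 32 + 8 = -30*b^3 - 236*b^2 + 608*b + r^2*(405*b - 324) + r*(-225*b^2 + 990*b - 648) - 320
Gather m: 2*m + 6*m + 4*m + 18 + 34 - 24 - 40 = 12*m - 12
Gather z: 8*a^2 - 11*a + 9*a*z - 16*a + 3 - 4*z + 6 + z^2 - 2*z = 8*a^2 - 27*a + z^2 + z*(9*a - 6) + 9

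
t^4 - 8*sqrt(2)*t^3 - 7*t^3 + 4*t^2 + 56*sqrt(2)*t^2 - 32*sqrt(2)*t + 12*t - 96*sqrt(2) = (t - 6)*(t - 2)*(t + 1)*(t - 8*sqrt(2))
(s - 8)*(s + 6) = s^2 - 2*s - 48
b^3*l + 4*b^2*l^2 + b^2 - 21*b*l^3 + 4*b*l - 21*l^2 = (b - 3*l)*(b + 7*l)*(b*l + 1)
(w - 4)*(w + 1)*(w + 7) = w^3 + 4*w^2 - 25*w - 28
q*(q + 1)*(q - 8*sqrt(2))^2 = q^4 - 16*sqrt(2)*q^3 + q^3 - 16*sqrt(2)*q^2 + 128*q^2 + 128*q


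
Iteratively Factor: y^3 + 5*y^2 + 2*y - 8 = (y + 2)*(y^2 + 3*y - 4) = (y - 1)*(y + 2)*(y + 4)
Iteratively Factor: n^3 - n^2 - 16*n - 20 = (n + 2)*(n^2 - 3*n - 10) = (n - 5)*(n + 2)*(n + 2)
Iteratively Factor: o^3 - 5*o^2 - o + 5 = (o + 1)*(o^2 - 6*o + 5) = (o - 1)*(o + 1)*(o - 5)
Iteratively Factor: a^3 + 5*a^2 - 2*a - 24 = (a + 4)*(a^2 + a - 6) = (a - 2)*(a + 4)*(a + 3)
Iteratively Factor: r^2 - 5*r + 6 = (r - 2)*(r - 3)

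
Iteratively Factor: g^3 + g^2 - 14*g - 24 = (g + 3)*(g^2 - 2*g - 8) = (g + 2)*(g + 3)*(g - 4)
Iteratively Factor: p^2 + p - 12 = (p + 4)*(p - 3)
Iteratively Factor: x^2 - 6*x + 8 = (x - 2)*(x - 4)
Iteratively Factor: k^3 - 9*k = (k + 3)*(k^2 - 3*k) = k*(k + 3)*(k - 3)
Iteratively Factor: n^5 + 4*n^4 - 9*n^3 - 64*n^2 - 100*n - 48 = (n + 1)*(n^4 + 3*n^3 - 12*n^2 - 52*n - 48) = (n + 1)*(n + 2)*(n^3 + n^2 - 14*n - 24) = (n - 4)*(n + 1)*(n + 2)*(n^2 + 5*n + 6) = (n - 4)*(n + 1)*(n + 2)^2*(n + 3)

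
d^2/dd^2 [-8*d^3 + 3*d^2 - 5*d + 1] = 6 - 48*d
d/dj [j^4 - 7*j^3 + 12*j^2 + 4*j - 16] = 4*j^3 - 21*j^2 + 24*j + 4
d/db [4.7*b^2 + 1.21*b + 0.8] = 9.4*b + 1.21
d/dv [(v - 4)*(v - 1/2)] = 2*v - 9/2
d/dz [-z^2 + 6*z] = 6 - 2*z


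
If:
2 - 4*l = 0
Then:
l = 1/2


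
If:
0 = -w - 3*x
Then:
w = -3*x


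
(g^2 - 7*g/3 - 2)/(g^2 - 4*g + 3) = (g + 2/3)/(g - 1)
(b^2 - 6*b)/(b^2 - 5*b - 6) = b/(b + 1)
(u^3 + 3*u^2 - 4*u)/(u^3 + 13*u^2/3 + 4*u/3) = 3*(u - 1)/(3*u + 1)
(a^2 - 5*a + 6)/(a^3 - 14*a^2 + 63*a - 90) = (a - 2)/(a^2 - 11*a + 30)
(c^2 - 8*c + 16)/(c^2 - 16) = (c - 4)/(c + 4)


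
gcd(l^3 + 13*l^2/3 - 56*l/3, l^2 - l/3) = l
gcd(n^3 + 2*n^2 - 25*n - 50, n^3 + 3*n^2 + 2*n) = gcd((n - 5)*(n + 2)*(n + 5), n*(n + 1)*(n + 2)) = n + 2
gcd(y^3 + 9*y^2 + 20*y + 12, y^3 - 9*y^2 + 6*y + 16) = y + 1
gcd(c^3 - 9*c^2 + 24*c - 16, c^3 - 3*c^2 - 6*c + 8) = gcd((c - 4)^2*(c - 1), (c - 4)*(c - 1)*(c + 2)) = c^2 - 5*c + 4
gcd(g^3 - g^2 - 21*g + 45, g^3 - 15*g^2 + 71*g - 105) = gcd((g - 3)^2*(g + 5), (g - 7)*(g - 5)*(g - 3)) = g - 3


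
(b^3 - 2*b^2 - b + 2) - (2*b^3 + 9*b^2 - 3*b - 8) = -b^3 - 11*b^2 + 2*b + 10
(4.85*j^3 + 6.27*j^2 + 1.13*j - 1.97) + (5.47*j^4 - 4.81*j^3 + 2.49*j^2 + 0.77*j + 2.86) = 5.47*j^4 + 0.04*j^3 + 8.76*j^2 + 1.9*j + 0.89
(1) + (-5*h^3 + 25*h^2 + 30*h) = -5*h^3 + 25*h^2 + 30*h + 1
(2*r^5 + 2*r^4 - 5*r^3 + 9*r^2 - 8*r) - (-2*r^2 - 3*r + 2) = 2*r^5 + 2*r^4 - 5*r^3 + 11*r^2 - 5*r - 2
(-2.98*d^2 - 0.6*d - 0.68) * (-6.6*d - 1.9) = 19.668*d^3 + 9.622*d^2 + 5.628*d + 1.292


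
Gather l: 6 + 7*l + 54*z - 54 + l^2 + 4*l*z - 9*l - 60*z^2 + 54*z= l^2 + l*(4*z - 2) - 60*z^2 + 108*z - 48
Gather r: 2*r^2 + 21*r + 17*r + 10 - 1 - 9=2*r^2 + 38*r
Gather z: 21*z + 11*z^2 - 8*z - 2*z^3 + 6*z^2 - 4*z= -2*z^3 + 17*z^2 + 9*z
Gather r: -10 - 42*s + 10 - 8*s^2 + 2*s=-8*s^2 - 40*s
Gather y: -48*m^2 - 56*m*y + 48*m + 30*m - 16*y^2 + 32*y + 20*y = -48*m^2 + 78*m - 16*y^2 + y*(52 - 56*m)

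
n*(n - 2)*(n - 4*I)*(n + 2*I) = n^4 - 2*n^3 - 2*I*n^3 + 8*n^2 + 4*I*n^2 - 16*n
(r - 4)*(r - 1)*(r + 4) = r^3 - r^2 - 16*r + 16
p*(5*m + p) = 5*m*p + p^2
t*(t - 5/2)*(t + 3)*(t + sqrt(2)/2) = t^4 + t^3/2 + sqrt(2)*t^3/2 - 15*t^2/2 + sqrt(2)*t^2/4 - 15*sqrt(2)*t/4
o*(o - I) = o^2 - I*o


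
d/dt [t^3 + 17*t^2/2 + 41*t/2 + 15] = 3*t^2 + 17*t + 41/2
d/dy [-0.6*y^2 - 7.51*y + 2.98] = -1.2*y - 7.51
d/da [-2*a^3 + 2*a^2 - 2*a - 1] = -6*a^2 + 4*a - 2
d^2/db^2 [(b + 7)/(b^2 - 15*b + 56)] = 2*((8 - 3*b)*(b^2 - 15*b + 56) + (b + 7)*(2*b - 15)^2)/(b^2 - 15*b + 56)^3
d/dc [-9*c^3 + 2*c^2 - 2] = c*(4 - 27*c)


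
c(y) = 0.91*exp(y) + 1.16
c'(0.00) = 0.91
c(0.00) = 2.07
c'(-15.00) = 0.00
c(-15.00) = 1.16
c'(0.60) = 1.66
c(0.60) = 2.82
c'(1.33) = 3.44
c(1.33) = 4.60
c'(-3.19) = 0.04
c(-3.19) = 1.20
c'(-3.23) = 0.04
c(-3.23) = 1.20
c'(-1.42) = 0.22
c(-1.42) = 1.38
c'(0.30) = 1.23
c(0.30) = 2.39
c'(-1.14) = 0.29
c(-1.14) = 1.45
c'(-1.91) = 0.13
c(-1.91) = 1.29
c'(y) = 0.91*exp(y)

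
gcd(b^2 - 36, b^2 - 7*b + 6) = b - 6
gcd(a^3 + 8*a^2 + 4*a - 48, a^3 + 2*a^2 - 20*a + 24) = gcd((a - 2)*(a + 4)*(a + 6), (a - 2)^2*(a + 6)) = a^2 + 4*a - 12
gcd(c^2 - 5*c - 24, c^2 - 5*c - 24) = c^2 - 5*c - 24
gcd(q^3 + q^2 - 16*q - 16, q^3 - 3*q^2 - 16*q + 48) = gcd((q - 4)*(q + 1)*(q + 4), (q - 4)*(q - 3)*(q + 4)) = q^2 - 16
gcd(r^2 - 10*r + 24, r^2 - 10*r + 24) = r^2 - 10*r + 24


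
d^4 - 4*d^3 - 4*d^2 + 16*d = d*(d - 4)*(d - 2)*(d + 2)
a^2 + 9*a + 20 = (a + 4)*(a + 5)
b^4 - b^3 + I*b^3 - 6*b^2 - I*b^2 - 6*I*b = b*(b - 3)*(b + 2)*(b + I)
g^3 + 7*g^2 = g^2*(g + 7)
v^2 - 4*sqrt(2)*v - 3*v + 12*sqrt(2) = (v - 3)*(v - 4*sqrt(2))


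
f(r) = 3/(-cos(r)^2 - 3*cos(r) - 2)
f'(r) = 3*(-2*sin(r)*cos(r) - 3*sin(r))/(-cos(r)^2 - 3*cos(r) - 2)^2 = -3*(2*cos(r) + 3)*sin(r)/(cos(r)^2 + 3*cos(r) + 2)^2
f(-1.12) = -0.86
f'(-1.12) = 0.85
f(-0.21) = -0.51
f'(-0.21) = 0.09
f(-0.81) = -0.66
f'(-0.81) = 0.46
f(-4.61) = -1.76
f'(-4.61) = -2.87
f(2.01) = -3.31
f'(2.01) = -7.12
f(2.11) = -4.15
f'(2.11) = -9.71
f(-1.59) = -1.54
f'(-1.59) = 2.35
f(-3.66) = -20.18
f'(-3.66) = -84.94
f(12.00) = -0.57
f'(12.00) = 0.27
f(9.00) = -31.00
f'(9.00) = -155.50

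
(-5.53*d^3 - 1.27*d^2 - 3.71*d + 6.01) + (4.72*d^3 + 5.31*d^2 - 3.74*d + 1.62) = -0.81*d^3 + 4.04*d^2 - 7.45*d + 7.63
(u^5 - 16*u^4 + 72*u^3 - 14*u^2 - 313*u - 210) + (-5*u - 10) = u^5 - 16*u^4 + 72*u^3 - 14*u^2 - 318*u - 220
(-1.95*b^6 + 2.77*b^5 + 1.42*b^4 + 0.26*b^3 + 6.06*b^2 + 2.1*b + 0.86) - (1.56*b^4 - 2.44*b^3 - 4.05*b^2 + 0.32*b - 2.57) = -1.95*b^6 + 2.77*b^5 - 0.14*b^4 + 2.7*b^3 + 10.11*b^2 + 1.78*b + 3.43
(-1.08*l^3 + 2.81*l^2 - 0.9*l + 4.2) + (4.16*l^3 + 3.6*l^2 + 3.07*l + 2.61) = 3.08*l^3 + 6.41*l^2 + 2.17*l + 6.81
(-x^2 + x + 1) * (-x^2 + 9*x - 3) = x^4 - 10*x^3 + 11*x^2 + 6*x - 3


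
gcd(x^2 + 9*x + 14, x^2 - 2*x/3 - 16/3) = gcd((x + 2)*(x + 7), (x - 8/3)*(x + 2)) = x + 2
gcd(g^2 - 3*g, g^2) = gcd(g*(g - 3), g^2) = g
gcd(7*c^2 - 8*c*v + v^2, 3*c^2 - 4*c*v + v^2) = -c + v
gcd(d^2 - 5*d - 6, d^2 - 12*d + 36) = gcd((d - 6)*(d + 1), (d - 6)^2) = d - 6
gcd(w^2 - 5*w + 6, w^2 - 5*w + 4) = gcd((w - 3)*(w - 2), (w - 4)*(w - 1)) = 1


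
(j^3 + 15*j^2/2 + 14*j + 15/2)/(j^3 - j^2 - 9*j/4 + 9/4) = 2*(j^2 + 6*j + 5)/(2*j^2 - 5*j + 3)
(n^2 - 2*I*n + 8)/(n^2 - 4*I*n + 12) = (n - 4*I)/(n - 6*I)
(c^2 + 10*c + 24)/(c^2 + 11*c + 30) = (c + 4)/(c + 5)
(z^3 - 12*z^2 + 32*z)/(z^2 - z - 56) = z*(z - 4)/(z + 7)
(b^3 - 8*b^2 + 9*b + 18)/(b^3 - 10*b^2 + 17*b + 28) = (b^2 - 9*b + 18)/(b^2 - 11*b + 28)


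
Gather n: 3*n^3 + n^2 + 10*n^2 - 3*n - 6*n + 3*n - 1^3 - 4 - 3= 3*n^3 + 11*n^2 - 6*n - 8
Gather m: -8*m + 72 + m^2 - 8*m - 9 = m^2 - 16*m + 63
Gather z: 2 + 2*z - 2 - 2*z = 0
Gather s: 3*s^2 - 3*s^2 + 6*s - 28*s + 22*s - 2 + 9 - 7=0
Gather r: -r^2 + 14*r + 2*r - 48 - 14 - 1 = -r^2 + 16*r - 63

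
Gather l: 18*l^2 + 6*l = 18*l^2 + 6*l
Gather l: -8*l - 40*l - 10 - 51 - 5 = -48*l - 66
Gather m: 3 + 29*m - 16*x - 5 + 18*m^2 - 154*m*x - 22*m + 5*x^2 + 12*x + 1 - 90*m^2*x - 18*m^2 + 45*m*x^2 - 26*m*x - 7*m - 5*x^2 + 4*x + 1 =-90*m^2*x + m*(45*x^2 - 180*x)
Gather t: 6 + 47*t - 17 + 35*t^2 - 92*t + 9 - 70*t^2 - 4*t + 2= -35*t^2 - 49*t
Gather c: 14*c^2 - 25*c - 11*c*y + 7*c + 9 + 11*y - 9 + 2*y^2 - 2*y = 14*c^2 + c*(-11*y - 18) + 2*y^2 + 9*y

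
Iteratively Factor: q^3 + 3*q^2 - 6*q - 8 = (q - 2)*(q^2 + 5*q + 4) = (q - 2)*(q + 4)*(q + 1)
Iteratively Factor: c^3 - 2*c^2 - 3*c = (c - 3)*(c^2 + c) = c*(c - 3)*(c + 1)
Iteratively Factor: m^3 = (m)*(m^2) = m^2*(m)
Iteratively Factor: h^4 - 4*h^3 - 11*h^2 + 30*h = (h - 5)*(h^3 + h^2 - 6*h) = h*(h - 5)*(h^2 + h - 6) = h*(h - 5)*(h + 3)*(h - 2)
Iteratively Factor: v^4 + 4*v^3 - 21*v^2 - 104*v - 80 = (v + 4)*(v^3 - 21*v - 20) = (v - 5)*(v + 4)*(v^2 + 5*v + 4) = (v - 5)*(v + 4)^2*(v + 1)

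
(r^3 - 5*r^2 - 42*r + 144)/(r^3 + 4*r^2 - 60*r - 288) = (r - 3)/(r + 6)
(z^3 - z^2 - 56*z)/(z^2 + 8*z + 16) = z*(z^2 - z - 56)/(z^2 + 8*z + 16)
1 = 1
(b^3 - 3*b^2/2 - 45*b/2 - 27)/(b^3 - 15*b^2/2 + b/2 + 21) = (b^2 - 3*b - 18)/(b^2 - 9*b + 14)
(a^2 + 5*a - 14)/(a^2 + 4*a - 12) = (a + 7)/(a + 6)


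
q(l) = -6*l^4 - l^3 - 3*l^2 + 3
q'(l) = -24*l^3 - 3*l^2 - 6*l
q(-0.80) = -0.87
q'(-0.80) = 15.17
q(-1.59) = -38.91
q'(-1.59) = 98.43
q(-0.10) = 2.97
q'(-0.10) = 0.59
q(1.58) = -45.83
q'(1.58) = -111.63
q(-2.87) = -405.15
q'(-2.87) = 559.87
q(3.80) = -1346.27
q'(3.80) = -1383.05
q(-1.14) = -9.55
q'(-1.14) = 38.50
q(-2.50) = -234.50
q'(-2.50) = 371.25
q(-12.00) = -123117.00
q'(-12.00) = 41112.00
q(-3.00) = -483.00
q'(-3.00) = 639.00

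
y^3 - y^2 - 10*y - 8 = (y - 4)*(y + 1)*(y + 2)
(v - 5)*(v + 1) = v^2 - 4*v - 5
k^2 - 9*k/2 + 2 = (k - 4)*(k - 1/2)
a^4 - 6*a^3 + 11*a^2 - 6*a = a*(a - 3)*(a - 2)*(a - 1)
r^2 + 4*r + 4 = (r + 2)^2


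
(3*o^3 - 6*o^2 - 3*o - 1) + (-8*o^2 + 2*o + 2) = 3*o^3 - 14*o^2 - o + 1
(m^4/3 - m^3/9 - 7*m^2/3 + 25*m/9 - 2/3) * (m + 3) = m^5/3 + 8*m^4/9 - 8*m^3/3 - 38*m^2/9 + 23*m/3 - 2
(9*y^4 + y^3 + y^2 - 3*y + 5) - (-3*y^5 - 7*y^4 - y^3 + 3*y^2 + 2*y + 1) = 3*y^5 + 16*y^4 + 2*y^3 - 2*y^2 - 5*y + 4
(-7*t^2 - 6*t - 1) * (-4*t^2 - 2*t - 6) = 28*t^4 + 38*t^3 + 58*t^2 + 38*t + 6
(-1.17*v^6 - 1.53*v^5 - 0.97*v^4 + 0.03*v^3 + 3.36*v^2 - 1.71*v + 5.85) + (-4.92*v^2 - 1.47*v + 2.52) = -1.17*v^6 - 1.53*v^5 - 0.97*v^4 + 0.03*v^3 - 1.56*v^2 - 3.18*v + 8.37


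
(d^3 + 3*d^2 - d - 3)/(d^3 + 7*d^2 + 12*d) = (d^2 - 1)/(d*(d + 4))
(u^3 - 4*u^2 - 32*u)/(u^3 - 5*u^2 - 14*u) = (-u^2 + 4*u + 32)/(-u^2 + 5*u + 14)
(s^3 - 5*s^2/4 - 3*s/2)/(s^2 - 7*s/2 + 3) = s*(4*s + 3)/(2*(2*s - 3))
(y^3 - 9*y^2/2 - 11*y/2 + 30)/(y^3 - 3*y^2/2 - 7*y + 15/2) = (y - 4)/(y - 1)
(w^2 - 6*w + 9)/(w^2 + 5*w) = (w^2 - 6*w + 9)/(w*(w + 5))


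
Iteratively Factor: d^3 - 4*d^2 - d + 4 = (d - 1)*(d^2 - 3*d - 4) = (d - 4)*(d - 1)*(d + 1)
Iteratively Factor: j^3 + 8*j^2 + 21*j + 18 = (j + 2)*(j^2 + 6*j + 9) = (j + 2)*(j + 3)*(j + 3)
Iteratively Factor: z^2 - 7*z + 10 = (z - 5)*(z - 2)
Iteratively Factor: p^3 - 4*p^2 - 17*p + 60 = (p + 4)*(p^2 - 8*p + 15) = (p - 5)*(p + 4)*(p - 3)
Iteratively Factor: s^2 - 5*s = (s)*(s - 5)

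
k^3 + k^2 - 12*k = k*(k - 3)*(k + 4)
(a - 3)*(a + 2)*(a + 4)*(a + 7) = a^4 + 10*a^3 + 11*a^2 - 94*a - 168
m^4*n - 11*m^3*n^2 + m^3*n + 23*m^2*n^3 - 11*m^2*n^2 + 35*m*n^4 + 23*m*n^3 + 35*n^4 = (m - 7*n)*(m - 5*n)*(m + n)*(m*n + n)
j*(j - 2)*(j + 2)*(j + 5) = j^4 + 5*j^3 - 4*j^2 - 20*j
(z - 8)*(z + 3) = z^2 - 5*z - 24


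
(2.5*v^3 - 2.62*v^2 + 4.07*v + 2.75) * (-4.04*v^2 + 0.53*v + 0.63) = -10.1*v^5 + 11.9098*v^4 - 16.2564*v^3 - 10.6035*v^2 + 4.0216*v + 1.7325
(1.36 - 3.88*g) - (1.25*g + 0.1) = 1.26 - 5.13*g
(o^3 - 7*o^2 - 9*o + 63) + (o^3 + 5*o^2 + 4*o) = 2*o^3 - 2*o^2 - 5*o + 63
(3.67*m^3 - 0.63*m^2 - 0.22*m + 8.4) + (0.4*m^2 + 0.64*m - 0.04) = 3.67*m^3 - 0.23*m^2 + 0.42*m + 8.36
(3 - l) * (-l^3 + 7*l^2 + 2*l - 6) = l^4 - 10*l^3 + 19*l^2 + 12*l - 18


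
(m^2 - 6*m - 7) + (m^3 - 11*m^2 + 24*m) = m^3 - 10*m^2 + 18*m - 7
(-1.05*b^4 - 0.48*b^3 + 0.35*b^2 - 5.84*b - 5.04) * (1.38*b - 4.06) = -1.449*b^5 + 3.6006*b^4 + 2.4318*b^3 - 9.4802*b^2 + 16.7552*b + 20.4624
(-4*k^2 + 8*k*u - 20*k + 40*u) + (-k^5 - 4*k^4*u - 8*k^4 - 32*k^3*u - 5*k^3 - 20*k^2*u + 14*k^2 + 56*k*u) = -k^5 - 4*k^4*u - 8*k^4 - 32*k^3*u - 5*k^3 - 20*k^2*u + 10*k^2 + 64*k*u - 20*k + 40*u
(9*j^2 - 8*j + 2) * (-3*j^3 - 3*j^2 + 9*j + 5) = -27*j^5 - 3*j^4 + 99*j^3 - 33*j^2 - 22*j + 10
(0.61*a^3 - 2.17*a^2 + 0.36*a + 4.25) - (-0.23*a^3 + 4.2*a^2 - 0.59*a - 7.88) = 0.84*a^3 - 6.37*a^2 + 0.95*a + 12.13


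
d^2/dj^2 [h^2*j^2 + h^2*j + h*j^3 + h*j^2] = 2*h*(h + 3*j + 1)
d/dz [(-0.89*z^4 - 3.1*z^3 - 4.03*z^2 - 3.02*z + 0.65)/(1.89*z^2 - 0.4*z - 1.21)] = (-3.3642*z^5 - 4.791*z^4 + 6.7876*z^3 + 18.5728*z^2 + 7.2956*z + 3.9142)/(3.5721*z^4 - 1.512*z^3 - 4.4138*z^2 + 0.968*z + 1.4641)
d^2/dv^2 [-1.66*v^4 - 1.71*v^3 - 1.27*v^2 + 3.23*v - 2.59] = -19.92*v^2 - 10.26*v - 2.54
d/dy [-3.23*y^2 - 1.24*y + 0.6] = -6.46*y - 1.24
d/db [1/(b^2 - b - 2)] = (1 - 2*b)/(-b^2 + b + 2)^2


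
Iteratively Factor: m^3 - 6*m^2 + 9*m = (m - 3)*(m^2 - 3*m) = m*(m - 3)*(m - 3)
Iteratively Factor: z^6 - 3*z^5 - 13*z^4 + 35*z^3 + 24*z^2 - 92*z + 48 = (z + 2)*(z^5 - 5*z^4 - 3*z^3 + 41*z^2 - 58*z + 24) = (z - 1)*(z + 2)*(z^4 - 4*z^3 - 7*z^2 + 34*z - 24) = (z - 2)*(z - 1)*(z + 2)*(z^3 - 2*z^2 - 11*z + 12) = (z - 2)*(z - 1)*(z + 2)*(z + 3)*(z^2 - 5*z + 4) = (z - 4)*(z - 2)*(z - 1)*(z + 2)*(z + 3)*(z - 1)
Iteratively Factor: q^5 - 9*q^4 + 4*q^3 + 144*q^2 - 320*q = (q - 5)*(q^4 - 4*q^3 - 16*q^2 + 64*q) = q*(q - 5)*(q^3 - 4*q^2 - 16*q + 64) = q*(q - 5)*(q + 4)*(q^2 - 8*q + 16) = q*(q - 5)*(q - 4)*(q + 4)*(q - 4)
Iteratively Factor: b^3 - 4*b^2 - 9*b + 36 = (b + 3)*(b^2 - 7*b + 12) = (b - 3)*(b + 3)*(b - 4)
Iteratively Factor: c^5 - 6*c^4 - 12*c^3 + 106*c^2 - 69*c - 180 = (c - 3)*(c^4 - 3*c^3 - 21*c^2 + 43*c + 60) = (c - 3)*(c + 4)*(c^3 - 7*c^2 + 7*c + 15) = (c - 3)*(c + 1)*(c + 4)*(c^2 - 8*c + 15) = (c - 3)^2*(c + 1)*(c + 4)*(c - 5)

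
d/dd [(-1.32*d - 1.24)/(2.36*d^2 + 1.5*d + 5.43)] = (3.1152*d^2 + 5.8528*d - 5.3076)/(5.5696*d^4 + 7.08*d^3 + 27.8796*d^2 + 16.29*d + 29.4849)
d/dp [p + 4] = 1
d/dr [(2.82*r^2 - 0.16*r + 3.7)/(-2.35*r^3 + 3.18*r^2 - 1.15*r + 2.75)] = (6.627*r^4 - 0.751999999999999*r^3 + 23.3508*r^2 - 8.02200000000001*r + 3.815)/(5.5225*r^6 - 14.946*r^5 + 15.5174*r^4 - 20.239*r^3 + 18.8125*r^2 - 6.325*r + 7.5625)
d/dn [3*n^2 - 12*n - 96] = 6*n - 12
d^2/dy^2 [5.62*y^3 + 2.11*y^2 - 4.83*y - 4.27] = 33.72*y + 4.22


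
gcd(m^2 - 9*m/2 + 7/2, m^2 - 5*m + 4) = m - 1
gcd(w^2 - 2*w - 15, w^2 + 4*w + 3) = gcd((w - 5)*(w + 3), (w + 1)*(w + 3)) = w + 3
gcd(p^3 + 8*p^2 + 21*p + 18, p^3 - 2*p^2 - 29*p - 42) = p^2 + 5*p + 6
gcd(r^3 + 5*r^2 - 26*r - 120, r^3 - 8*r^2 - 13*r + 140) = r^2 - r - 20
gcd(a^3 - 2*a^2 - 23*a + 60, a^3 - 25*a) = a + 5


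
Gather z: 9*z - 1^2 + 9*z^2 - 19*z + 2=9*z^2 - 10*z + 1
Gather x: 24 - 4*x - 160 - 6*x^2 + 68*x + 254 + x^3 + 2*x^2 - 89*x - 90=x^3 - 4*x^2 - 25*x + 28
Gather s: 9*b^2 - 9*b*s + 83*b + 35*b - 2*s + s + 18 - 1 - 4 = 9*b^2 + 118*b + s*(-9*b - 1) + 13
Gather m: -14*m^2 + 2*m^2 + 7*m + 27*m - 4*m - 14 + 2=-12*m^2 + 30*m - 12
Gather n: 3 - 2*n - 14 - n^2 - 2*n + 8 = -n^2 - 4*n - 3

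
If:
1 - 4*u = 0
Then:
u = 1/4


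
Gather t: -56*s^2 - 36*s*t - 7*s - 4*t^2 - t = -56*s^2 - 7*s - 4*t^2 + t*(-36*s - 1)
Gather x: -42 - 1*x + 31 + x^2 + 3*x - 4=x^2 + 2*x - 15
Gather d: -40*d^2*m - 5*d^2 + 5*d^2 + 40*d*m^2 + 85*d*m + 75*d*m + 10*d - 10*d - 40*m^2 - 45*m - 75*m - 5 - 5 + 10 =-40*d^2*m + d*(40*m^2 + 160*m) - 40*m^2 - 120*m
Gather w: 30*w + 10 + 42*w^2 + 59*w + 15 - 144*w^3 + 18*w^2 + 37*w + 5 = -144*w^3 + 60*w^2 + 126*w + 30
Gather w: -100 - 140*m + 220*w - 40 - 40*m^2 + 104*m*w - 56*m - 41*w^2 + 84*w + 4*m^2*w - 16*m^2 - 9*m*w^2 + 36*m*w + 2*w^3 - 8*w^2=-56*m^2 - 196*m + 2*w^3 + w^2*(-9*m - 49) + w*(4*m^2 + 140*m + 304) - 140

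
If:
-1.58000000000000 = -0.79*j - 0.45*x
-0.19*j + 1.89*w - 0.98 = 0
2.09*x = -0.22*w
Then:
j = 2.04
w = 0.72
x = -0.08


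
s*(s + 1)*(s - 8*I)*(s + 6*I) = s^4 + s^3 - 2*I*s^3 + 48*s^2 - 2*I*s^2 + 48*s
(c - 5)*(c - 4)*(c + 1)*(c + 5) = c^4 - 3*c^3 - 29*c^2 + 75*c + 100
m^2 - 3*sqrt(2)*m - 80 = (m - 8*sqrt(2))*(m + 5*sqrt(2))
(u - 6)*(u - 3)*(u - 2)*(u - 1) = u^4 - 12*u^3 + 47*u^2 - 72*u + 36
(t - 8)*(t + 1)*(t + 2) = t^3 - 5*t^2 - 22*t - 16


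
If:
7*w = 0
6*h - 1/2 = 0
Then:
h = 1/12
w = 0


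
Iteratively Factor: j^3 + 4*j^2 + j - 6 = (j + 2)*(j^2 + 2*j - 3) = (j + 2)*(j + 3)*(j - 1)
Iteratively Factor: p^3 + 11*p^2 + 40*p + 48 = (p + 4)*(p^2 + 7*p + 12) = (p + 3)*(p + 4)*(p + 4)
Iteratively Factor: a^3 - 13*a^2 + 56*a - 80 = (a - 5)*(a^2 - 8*a + 16) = (a - 5)*(a - 4)*(a - 4)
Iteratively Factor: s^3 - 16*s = (s - 4)*(s^2 + 4*s) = (s - 4)*(s + 4)*(s)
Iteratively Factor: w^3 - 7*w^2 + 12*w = (w - 4)*(w^2 - 3*w) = (w - 4)*(w - 3)*(w)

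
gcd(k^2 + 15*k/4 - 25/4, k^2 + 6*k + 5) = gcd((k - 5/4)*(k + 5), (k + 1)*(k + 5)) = k + 5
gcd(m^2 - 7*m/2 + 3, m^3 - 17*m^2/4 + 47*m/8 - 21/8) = m - 3/2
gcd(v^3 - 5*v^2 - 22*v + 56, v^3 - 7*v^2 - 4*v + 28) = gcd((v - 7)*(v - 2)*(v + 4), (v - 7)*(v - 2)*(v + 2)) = v^2 - 9*v + 14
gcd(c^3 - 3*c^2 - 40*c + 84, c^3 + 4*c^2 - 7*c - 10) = c - 2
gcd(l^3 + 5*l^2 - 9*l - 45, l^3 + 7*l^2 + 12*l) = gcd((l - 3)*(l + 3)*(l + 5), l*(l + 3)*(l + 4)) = l + 3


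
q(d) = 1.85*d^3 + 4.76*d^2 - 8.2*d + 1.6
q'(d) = 5.55*d^2 + 9.52*d - 8.2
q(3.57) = 117.17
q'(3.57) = 96.52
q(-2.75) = 21.67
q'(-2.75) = 7.59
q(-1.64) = 19.69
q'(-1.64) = -8.89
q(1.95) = 17.43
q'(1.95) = 31.47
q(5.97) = 515.93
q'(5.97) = 246.44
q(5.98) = 518.40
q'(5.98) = 247.20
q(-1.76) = 20.69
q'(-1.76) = -7.76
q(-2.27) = 23.10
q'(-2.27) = -1.21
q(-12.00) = -2411.36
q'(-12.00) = 676.76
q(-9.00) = -887.69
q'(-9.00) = 355.67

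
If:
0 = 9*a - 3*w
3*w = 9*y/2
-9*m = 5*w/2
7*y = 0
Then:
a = 0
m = 0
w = 0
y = 0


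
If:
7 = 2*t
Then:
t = 7/2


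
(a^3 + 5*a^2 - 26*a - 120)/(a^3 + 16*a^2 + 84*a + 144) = (a - 5)/(a + 6)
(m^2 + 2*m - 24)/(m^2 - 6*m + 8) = (m + 6)/(m - 2)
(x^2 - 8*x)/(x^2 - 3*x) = (x - 8)/(x - 3)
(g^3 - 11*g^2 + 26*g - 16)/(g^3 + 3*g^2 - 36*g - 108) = (g^3 - 11*g^2 + 26*g - 16)/(g^3 + 3*g^2 - 36*g - 108)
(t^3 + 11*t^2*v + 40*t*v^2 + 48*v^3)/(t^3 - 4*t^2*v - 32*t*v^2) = (t^2 + 7*t*v + 12*v^2)/(t*(t - 8*v))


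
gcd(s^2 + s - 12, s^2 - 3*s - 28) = s + 4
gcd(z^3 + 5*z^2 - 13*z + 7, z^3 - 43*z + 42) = z^2 + 6*z - 7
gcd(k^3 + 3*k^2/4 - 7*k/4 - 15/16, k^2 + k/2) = k + 1/2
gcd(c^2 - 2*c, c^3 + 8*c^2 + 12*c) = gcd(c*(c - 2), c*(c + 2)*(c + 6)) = c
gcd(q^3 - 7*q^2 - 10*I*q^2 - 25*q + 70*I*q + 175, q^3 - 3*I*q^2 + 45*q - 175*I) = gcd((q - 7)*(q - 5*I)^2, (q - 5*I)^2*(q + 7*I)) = q^2 - 10*I*q - 25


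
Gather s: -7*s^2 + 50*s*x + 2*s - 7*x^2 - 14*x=-7*s^2 + s*(50*x + 2) - 7*x^2 - 14*x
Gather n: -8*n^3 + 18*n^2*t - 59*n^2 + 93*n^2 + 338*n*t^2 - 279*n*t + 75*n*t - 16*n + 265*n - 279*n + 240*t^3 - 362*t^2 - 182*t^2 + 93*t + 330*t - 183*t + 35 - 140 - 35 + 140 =-8*n^3 + n^2*(18*t + 34) + n*(338*t^2 - 204*t - 30) + 240*t^3 - 544*t^2 + 240*t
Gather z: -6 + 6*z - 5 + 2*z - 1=8*z - 12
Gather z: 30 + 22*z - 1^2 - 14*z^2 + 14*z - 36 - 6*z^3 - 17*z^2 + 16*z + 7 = -6*z^3 - 31*z^2 + 52*z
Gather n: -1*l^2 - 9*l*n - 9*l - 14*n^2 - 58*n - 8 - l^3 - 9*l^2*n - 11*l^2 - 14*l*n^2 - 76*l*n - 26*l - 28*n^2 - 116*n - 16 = -l^3 - 12*l^2 - 35*l + n^2*(-14*l - 42) + n*(-9*l^2 - 85*l - 174) - 24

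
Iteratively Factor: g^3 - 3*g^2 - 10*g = (g + 2)*(g^2 - 5*g) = g*(g + 2)*(g - 5)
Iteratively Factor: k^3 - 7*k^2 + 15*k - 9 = (k - 1)*(k^2 - 6*k + 9) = (k - 3)*(k - 1)*(k - 3)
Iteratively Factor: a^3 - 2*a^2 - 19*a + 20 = (a - 1)*(a^2 - a - 20) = (a - 1)*(a + 4)*(a - 5)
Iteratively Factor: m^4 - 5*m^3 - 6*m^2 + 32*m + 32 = (m - 4)*(m^3 - m^2 - 10*m - 8) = (m - 4)*(m + 1)*(m^2 - 2*m - 8) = (m - 4)^2*(m + 1)*(m + 2)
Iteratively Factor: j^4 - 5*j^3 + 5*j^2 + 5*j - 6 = (j + 1)*(j^3 - 6*j^2 + 11*j - 6) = (j - 1)*(j + 1)*(j^2 - 5*j + 6) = (j - 2)*(j - 1)*(j + 1)*(j - 3)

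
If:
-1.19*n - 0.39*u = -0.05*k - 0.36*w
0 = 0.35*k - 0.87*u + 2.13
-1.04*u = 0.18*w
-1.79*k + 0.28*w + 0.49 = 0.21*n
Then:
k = -1.06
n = -4.24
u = 2.02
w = -11.69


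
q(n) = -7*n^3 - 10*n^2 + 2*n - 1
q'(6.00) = -874.00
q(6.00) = -1861.00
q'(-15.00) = -4423.00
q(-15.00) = 21344.00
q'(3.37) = -303.89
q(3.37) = -375.74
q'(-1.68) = -23.67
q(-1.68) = 0.61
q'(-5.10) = -442.21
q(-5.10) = 657.26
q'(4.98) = -618.41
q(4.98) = -1103.59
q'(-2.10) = -48.61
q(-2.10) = 15.53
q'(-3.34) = -165.47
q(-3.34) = 141.58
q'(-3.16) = -144.50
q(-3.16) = 113.71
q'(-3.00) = -127.00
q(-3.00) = 92.00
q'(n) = -21*n^2 - 20*n + 2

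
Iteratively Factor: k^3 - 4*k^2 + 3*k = (k - 3)*(k^2 - k) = (k - 3)*(k - 1)*(k)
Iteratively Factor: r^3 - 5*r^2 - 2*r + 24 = (r - 3)*(r^2 - 2*r - 8) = (r - 3)*(r + 2)*(r - 4)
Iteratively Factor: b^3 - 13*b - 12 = (b + 1)*(b^2 - b - 12) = (b + 1)*(b + 3)*(b - 4)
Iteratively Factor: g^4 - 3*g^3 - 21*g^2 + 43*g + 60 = (g + 4)*(g^3 - 7*g^2 + 7*g + 15) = (g - 3)*(g + 4)*(g^2 - 4*g - 5) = (g - 5)*(g - 3)*(g + 4)*(g + 1)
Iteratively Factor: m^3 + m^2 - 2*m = (m - 1)*(m^2 + 2*m) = m*(m - 1)*(m + 2)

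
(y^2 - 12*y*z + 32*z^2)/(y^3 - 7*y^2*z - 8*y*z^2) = (y - 4*z)/(y*(y + z))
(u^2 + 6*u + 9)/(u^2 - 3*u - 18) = (u + 3)/(u - 6)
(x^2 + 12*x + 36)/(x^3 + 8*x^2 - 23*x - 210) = (x + 6)/(x^2 + 2*x - 35)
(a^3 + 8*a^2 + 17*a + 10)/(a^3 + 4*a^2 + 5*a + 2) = (a + 5)/(a + 1)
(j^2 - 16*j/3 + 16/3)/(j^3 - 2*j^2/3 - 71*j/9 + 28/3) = 3*(j - 4)/(3*j^2 + 2*j - 21)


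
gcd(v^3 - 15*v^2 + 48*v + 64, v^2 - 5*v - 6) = v + 1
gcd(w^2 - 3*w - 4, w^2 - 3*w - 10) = 1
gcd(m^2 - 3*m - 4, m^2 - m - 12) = m - 4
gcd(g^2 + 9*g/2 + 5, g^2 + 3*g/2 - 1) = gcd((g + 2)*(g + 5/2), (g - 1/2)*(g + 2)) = g + 2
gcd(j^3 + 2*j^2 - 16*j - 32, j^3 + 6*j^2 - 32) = j + 4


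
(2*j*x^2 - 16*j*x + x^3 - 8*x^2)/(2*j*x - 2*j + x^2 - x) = x*(x - 8)/(x - 1)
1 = 1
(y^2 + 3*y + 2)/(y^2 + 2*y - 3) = (y^2 + 3*y + 2)/(y^2 + 2*y - 3)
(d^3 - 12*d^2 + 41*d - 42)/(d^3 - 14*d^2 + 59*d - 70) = (d - 3)/(d - 5)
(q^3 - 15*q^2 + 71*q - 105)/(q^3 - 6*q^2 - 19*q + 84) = (q - 5)/(q + 4)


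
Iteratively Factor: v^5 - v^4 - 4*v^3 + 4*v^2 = (v - 2)*(v^4 + v^3 - 2*v^2) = v*(v - 2)*(v^3 + v^2 - 2*v) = v*(v - 2)*(v + 2)*(v^2 - v) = v^2*(v - 2)*(v + 2)*(v - 1)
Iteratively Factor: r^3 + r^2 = (r)*(r^2 + r) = r^2*(r + 1)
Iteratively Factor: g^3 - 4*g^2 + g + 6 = (g + 1)*(g^2 - 5*g + 6) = (g - 2)*(g + 1)*(g - 3)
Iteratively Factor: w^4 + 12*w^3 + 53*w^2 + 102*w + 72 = (w + 4)*(w^3 + 8*w^2 + 21*w + 18) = (w + 3)*(w + 4)*(w^2 + 5*w + 6) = (w + 3)^2*(w + 4)*(w + 2)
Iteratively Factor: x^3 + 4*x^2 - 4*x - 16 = (x + 4)*(x^2 - 4) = (x + 2)*(x + 4)*(x - 2)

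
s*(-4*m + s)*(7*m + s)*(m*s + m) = -28*m^3*s^2 - 28*m^3*s + 3*m^2*s^3 + 3*m^2*s^2 + m*s^4 + m*s^3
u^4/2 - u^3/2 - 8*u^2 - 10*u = u*(u/2 + 1)*(u - 5)*(u + 2)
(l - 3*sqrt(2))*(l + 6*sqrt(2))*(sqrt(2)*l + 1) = sqrt(2)*l^3 + 7*l^2 - 33*sqrt(2)*l - 36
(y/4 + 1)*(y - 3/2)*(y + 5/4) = y^3/4 + 15*y^2/16 - 23*y/32 - 15/8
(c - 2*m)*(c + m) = c^2 - c*m - 2*m^2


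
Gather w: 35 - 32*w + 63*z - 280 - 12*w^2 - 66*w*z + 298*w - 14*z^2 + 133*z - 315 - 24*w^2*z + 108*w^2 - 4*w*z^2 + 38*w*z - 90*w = w^2*(96 - 24*z) + w*(-4*z^2 - 28*z + 176) - 14*z^2 + 196*z - 560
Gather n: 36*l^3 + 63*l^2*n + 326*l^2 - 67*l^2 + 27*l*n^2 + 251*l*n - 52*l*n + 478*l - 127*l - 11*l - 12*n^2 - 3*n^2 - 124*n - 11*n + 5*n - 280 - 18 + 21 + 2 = 36*l^3 + 259*l^2 + 340*l + n^2*(27*l - 15) + n*(63*l^2 + 199*l - 130) - 275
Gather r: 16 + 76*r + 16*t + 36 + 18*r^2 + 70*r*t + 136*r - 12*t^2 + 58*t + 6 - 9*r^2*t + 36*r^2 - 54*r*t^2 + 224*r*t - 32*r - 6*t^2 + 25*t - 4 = r^2*(54 - 9*t) + r*(-54*t^2 + 294*t + 180) - 18*t^2 + 99*t + 54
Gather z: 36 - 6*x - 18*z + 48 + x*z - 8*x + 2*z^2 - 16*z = -14*x + 2*z^2 + z*(x - 34) + 84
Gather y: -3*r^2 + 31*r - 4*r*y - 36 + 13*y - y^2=-3*r^2 + 31*r - y^2 + y*(13 - 4*r) - 36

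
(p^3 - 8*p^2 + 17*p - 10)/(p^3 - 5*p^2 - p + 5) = (p - 2)/(p + 1)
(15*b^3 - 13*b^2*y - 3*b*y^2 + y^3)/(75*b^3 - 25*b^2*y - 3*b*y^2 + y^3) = (-3*b^2 + 2*b*y + y^2)/(-15*b^2 + 2*b*y + y^2)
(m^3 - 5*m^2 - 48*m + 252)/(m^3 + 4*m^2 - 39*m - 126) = (m - 6)/(m + 3)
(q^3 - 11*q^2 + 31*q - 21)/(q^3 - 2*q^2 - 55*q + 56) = (q^2 - 10*q + 21)/(q^2 - q - 56)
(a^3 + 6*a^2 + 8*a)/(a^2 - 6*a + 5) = a*(a^2 + 6*a + 8)/(a^2 - 6*a + 5)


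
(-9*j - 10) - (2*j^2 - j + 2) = -2*j^2 - 8*j - 12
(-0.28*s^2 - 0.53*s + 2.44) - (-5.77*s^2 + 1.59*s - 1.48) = 5.49*s^2 - 2.12*s + 3.92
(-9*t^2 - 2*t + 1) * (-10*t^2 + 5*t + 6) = 90*t^4 - 25*t^3 - 74*t^2 - 7*t + 6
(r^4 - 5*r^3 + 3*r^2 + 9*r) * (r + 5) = r^5 - 22*r^3 + 24*r^2 + 45*r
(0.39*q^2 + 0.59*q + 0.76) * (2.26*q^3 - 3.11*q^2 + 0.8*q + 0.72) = 0.8814*q^5 + 0.1205*q^4 + 0.1947*q^3 - 1.6108*q^2 + 1.0328*q + 0.5472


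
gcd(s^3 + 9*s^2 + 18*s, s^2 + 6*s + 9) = s + 3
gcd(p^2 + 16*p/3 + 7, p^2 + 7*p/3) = p + 7/3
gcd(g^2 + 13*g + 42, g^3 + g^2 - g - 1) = 1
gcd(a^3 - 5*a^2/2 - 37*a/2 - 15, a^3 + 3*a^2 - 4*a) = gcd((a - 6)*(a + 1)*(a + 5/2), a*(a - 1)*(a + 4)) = 1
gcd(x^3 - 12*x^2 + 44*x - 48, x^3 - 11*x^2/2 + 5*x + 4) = x^2 - 6*x + 8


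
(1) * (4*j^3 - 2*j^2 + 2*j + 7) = 4*j^3 - 2*j^2 + 2*j + 7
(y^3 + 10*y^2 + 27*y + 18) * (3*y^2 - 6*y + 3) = 3*y^5 + 24*y^4 + 24*y^3 - 78*y^2 - 27*y + 54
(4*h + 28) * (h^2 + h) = 4*h^3 + 32*h^2 + 28*h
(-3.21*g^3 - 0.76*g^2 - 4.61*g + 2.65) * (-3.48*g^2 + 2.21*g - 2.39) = 11.1708*g^5 - 4.4493*g^4 + 22.0351*g^3 - 17.5937*g^2 + 16.8744*g - 6.3335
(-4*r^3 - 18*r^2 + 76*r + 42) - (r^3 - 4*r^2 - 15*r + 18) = -5*r^3 - 14*r^2 + 91*r + 24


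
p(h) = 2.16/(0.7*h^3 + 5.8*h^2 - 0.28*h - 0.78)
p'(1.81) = -0.12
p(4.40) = 0.01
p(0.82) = 0.66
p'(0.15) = -6.86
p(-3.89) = 0.05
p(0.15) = -3.13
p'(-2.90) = 0.03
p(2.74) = 0.04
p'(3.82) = -0.01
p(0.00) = -2.77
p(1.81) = 0.10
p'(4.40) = -0.01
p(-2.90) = 0.07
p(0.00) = -2.77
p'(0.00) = 0.99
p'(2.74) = -0.03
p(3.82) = 0.02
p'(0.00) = 0.99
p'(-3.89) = 0.01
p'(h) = 2.16*(-2.1*h^2 - 11.6*h + 0.28)/(0.7*h^3 + 5.8*h^2 - 0.28*h - 0.78)^2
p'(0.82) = -2.14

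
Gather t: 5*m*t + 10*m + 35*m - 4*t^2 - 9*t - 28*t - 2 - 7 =45*m - 4*t^2 + t*(5*m - 37) - 9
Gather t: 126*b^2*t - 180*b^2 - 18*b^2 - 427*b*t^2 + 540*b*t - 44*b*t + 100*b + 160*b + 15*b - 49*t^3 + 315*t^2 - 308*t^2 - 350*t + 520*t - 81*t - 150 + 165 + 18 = -198*b^2 + 275*b - 49*t^3 + t^2*(7 - 427*b) + t*(126*b^2 + 496*b + 89) + 33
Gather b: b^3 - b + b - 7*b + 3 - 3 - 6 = b^3 - 7*b - 6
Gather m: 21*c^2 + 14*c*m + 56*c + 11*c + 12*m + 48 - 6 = 21*c^2 + 67*c + m*(14*c + 12) + 42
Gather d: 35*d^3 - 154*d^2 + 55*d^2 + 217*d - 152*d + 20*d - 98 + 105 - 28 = 35*d^3 - 99*d^2 + 85*d - 21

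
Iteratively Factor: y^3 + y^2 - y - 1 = (y + 1)*(y^2 - 1) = (y + 1)^2*(y - 1)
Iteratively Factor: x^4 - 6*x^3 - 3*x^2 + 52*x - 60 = (x - 2)*(x^3 - 4*x^2 - 11*x + 30) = (x - 5)*(x - 2)*(x^2 + x - 6) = (x - 5)*(x - 2)^2*(x + 3)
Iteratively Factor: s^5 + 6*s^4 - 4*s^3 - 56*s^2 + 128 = (s + 2)*(s^4 + 4*s^3 - 12*s^2 - 32*s + 64) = (s - 2)*(s + 2)*(s^3 + 6*s^2 - 32) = (s - 2)^2*(s + 2)*(s^2 + 8*s + 16) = (s - 2)^2*(s + 2)*(s + 4)*(s + 4)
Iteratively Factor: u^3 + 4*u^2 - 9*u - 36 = (u - 3)*(u^2 + 7*u + 12) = (u - 3)*(u + 3)*(u + 4)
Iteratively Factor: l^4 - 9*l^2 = (l)*(l^3 - 9*l) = l*(l - 3)*(l^2 + 3*l) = l^2*(l - 3)*(l + 3)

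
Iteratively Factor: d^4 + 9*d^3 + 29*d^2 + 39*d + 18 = (d + 2)*(d^3 + 7*d^2 + 15*d + 9) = (d + 2)*(d + 3)*(d^2 + 4*d + 3) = (d + 2)*(d + 3)^2*(d + 1)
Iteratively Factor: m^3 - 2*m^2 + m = (m - 1)*(m^2 - m) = (m - 1)^2*(m)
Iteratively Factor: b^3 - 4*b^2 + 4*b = (b - 2)*(b^2 - 2*b) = b*(b - 2)*(b - 2)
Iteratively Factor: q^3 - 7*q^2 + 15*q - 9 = (q - 1)*(q^2 - 6*q + 9) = (q - 3)*(q - 1)*(q - 3)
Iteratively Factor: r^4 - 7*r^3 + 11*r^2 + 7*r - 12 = (r - 4)*(r^3 - 3*r^2 - r + 3) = (r - 4)*(r - 1)*(r^2 - 2*r - 3) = (r - 4)*(r - 1)*(r + 1)*(r - 3)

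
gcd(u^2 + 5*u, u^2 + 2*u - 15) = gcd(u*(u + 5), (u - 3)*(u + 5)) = u + 5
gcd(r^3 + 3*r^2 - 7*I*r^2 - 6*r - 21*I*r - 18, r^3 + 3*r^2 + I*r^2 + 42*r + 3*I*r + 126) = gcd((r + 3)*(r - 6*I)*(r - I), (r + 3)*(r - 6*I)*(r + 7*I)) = r^2 + r*(3 - 6*I) - 18*I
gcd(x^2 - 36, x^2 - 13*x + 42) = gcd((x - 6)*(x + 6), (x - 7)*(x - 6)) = x - 6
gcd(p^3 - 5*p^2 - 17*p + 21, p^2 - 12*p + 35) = p - 7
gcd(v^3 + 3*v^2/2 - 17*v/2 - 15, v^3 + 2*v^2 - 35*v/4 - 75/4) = v^2 - v/2 - 15/2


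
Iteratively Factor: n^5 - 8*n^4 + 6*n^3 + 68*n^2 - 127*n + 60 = (n - 4)*(n^4 - 4*n^3 - 10*n^2 + 28*n - 15) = (n - 4)*(n - 1)*(n^3 - 3*n^2 - 13*n + 15) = (n - 4)*(n - 1)*(n + 3)*(n^2 - 6*n + 5) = (n - 4)*(n - 1)^2*(n + 3)*(n - 5)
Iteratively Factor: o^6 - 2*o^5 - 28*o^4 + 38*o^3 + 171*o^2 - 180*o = (o + 4)*(o^5 - 6*o^4 - 4*o^3 + 54*o^2 - 45*o) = (o - 5)*(o + 4)*(o^4 - o^3 - 9*o^2 + 9*o) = (o - 5)*(o - 1)*(o + 4)*(o^3 - 9*o) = (o - 5)*(o - 3)*(o - 1)*(o + 4)*(o^2 + 3*o) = o*(o - 5)*(o - 3)*(o - 1)*(o + 4)*(o + 3)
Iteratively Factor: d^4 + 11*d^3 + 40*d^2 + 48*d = (d)*(d^3 + 11*d^2 + 40*d + 48) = d*(d + 4)*(d^2 + 7*d + 12) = d*(d + 4)^2*(d + 3)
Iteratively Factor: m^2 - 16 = (m - 4)*(m + 4)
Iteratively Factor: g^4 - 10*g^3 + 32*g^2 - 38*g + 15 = (g - 3)*(g^3 - 7*g^2 + 11*g - 5) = (g - 3)*(g - 1)*(g^2 - 6*g + 5) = (g - 3)*(g - 1)^2*(g - 5)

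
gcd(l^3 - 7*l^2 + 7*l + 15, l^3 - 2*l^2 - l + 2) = l + 1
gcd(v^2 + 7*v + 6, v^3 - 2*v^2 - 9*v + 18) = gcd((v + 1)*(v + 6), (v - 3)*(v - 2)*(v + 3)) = 1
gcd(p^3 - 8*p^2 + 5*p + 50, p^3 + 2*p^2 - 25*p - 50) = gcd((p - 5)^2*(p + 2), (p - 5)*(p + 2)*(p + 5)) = p^2 - 3*p - 10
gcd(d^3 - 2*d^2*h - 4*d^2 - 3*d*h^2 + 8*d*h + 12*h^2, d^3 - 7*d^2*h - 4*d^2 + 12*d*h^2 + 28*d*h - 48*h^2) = d^2 - 3*d*h - 4*d + 12*h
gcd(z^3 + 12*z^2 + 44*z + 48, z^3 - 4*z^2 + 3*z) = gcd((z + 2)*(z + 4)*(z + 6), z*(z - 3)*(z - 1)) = 1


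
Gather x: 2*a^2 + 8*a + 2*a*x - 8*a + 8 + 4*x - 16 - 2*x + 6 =2*a^2 + x*(2*a + 2) - 2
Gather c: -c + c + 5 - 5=0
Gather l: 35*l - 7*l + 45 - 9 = 28*l + 36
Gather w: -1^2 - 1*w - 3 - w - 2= -2*w - 6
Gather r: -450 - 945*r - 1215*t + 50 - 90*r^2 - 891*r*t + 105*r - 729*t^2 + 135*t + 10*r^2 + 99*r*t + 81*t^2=-80*r^2 + r*(-792*t - 840) - 648*t^2 - 1080*t - 400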